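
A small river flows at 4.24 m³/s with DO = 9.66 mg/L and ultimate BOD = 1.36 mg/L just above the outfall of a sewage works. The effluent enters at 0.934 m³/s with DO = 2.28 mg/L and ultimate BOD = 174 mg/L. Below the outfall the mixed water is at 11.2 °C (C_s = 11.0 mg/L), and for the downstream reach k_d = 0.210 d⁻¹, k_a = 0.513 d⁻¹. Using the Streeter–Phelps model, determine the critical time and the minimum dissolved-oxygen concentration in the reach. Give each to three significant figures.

t_c ≈ 2.53 d; minimum DO ≈ 3.18 mg/L

Mixed DO = (4.24×9.66 + 0.934×2.28)/(4.24+0.934) = 43.09/5.174 = 8.328 mg/L.
Mixed L₀ = (4.24×1.36 + 0.934×174)/(5.174) = 168.3/5.174 = 32.52 mg/L.
Initial deficit D₀ = C_s − DO₀ = 11.0 − 8.328 = 2.672 mg/L.
t_c = (1/0.3030) ln[(0.513/0.210)(1 − 2.672×0.3030/(0.210×32.52))] = 3.300 × ln(2.153) = 2.531 d.
D_c = (0.210/0.513) × 32.52 × e^(−0.210×2.531) = 0.4094 × 32.52 × 0.5877 = 7.824 mg/L.
Minimum DO = 11.0 − 7.824 = 3.176 mg/L.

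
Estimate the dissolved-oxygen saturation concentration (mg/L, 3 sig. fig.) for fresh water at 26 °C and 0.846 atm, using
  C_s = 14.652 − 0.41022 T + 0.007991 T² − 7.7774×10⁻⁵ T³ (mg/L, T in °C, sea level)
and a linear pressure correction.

C_s ≈ 6.79 mg/L

At sea level: C_s = 14.652 − 0.41022×26 + 0.007991×26² − 7.7774×10⁻⁵×26³ = 8.021 mg/L.
Pressure correction: C_s' = 8.021 × 0.846 = 6.786 mg/L.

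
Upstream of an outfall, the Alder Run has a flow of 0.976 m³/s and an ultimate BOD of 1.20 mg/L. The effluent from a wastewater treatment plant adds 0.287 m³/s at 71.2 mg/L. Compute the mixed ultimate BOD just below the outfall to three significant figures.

Flow-weighted mixing: C = (Q_r C_r + Q_w C_w)/(Q_r + Q_w)
= (0.976×1.20 + 0.287×71.2)/(0.976 + 0.287) = 21.61/1.263 = 17.11 mg/L.

17.1 mg/L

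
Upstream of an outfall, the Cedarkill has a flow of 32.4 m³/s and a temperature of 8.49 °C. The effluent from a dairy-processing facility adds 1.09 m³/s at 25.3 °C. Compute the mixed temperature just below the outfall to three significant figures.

9.04 °C

Flow-weighted mixing: C = (Q_r C_r + Q_w C_w)/(Q_r + Q_w)
= (32.4×8.49 + 1.09×25.3)/(32.4 + 1.09) = 302.7/33.49 = 9.037 °C.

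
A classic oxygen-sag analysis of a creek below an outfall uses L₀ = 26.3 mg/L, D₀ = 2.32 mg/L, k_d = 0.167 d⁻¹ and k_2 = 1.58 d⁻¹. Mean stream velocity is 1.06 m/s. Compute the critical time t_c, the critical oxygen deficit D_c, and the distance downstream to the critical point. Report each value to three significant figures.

t_c ≈ 0.619 d; D_c ≈ 2.51 mg/L; x_c ≈ 56.7 km

t_c = [1/(k_2−k_d)] ln[(k_2/k_d)(1 − D₀(k_2−k_d)/(k_d L₀))]
= [1/(1.58−0.167)] ln[(1.58/0.167)(1 − 2.32×1.413/(0.167×26.3))]
= (1/1.413) ln[9.461 × 0.2536] = 0.7077 × ln(2.400) = 0.7077 × 0.8753 = 0.6194 d.
D_c = (k_d/k_2) L₀ e^(−k_d t_c) = (0.167/1.58) × 26.3 × e^(−0.167×0.6194) = 0.1057 × 26.3 × 0.9017 = 2.507 mg/L.
x_c = v t_c = 1.06 m/s × 0.6194 d × 86400 s/d = 56730 m ≈ 56.7 km.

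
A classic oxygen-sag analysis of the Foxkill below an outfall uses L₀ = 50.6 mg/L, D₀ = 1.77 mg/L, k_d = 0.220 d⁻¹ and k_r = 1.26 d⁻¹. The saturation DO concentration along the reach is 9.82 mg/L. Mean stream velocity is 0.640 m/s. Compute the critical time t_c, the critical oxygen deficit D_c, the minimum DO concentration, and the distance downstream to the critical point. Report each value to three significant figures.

t_c ≈ 1.50 d; D_c ≈ 6.35 mg/L; min DO ≈ 3.47 mg/L; x_c ≈ 83.2 km

With k_r/k_d = 5.727 and 1 − D₀(k_r−k_d)/(k_d L₀) = 0.8346,
t_c = ln(5.727 × 0.8346) / (1.26 − 0.220) = ln(4.780) / 1.040 = 1.564/1.040 = 1.504 d.
D_c = (k_d/k_r) L₀ e^(−k_d t_c) = (0.220/1.26) × 50.6 × e^(−0.220×1.504) = 0.1746 × 50.6 × 0.7182 = 6.346 mg/L.
Minimum DO = C_s − D_c = 9.82 − 6.346 = 3.474 mg/L.
x_c = v t_c = 0.640 m/s × 1.504 d × 86400 s/d = 83180 m ≈ 83.2 km.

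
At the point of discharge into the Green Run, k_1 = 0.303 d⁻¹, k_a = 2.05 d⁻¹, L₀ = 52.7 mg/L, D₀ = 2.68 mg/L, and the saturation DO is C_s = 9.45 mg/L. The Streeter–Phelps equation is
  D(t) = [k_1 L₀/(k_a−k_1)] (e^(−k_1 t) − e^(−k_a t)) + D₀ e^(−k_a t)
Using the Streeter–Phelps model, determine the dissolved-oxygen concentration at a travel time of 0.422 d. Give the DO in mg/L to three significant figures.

DO ≈ 4.13 mg/L

k_1 L₀/(k_a−k_1) = 0.303×52.7/(2.05−0.303) = 15.97/1.747 = 9.140 mg/L.
e^(−k_1 t) = e^(−0.303×0.4220) = 0.8800; e^(−k_a t) = e^(−2.05×0.4220) = 0.4210.
D = 9.140 × (0.8800 − 0.4210) + 2.68 × 0.4210 = 4.195 + 1.128 = 5.323 mg/L.
DO = C_s − D = 9.45 − 5.323 = 4.127 mg/L.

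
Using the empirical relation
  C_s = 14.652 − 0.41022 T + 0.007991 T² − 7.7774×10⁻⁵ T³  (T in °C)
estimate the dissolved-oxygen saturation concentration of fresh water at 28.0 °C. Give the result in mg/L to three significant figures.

C_s ≈ 7.72 mg/L

C_s = 14.652 − 0.41022×28.0 + 0.007991×28.0² − 7.7774×10⁻⁵×28.0³ = 7.723 mg/L.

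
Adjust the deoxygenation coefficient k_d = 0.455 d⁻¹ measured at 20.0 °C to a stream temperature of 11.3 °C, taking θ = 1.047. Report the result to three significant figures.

k_d(T₂) = k_d(T₁) · θ^(T₂−T₁) = 0.455 × 1.047^(11.3−20.0)
= 0.455 × 1.047^-8.70 = 0.455 × 0.6706 = 0.3051 d⁻¹.

k_d ≈ 0.305 d⁻¹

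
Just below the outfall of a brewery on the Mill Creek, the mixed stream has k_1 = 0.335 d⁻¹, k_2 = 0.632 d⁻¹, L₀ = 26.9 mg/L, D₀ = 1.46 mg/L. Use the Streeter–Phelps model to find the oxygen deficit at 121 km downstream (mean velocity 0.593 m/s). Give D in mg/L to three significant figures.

D ≈ 7.26 mg/L

Travel time t = x/v = 121 km / (0.593 m/s) = 121000 m / 0.593 m/s = 204000 s = 2.362 d.
k_1 L₀/(k_2−k_1) = 0.335×26.9/(0.632−0.335) = 9.011/0.2970 = 30.34 mg/L.
e^(−k_1 t) = e^(−0.335×2.362) = 0.4533; e^(−k_2 t) = e^(−0.632×2.362) = 0.2248.
D = 30.34 × (0.4533 − 0.2248) + 1.46 × 0.2248 = 6.934 + 0.3282 = 7.262 mg/L.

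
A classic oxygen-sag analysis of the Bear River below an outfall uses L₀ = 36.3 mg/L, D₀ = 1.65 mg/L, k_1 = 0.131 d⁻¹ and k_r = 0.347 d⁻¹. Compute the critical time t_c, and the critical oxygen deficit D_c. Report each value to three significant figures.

t_c ≈ 4.15 d; D_c ≈ 7.96 mg/L

With k_r/k_1 = 2.649 and 1 − D₀(k_r−k_1)/(k_1 L₀) = 0.9251,
t_c = ln(2.649 × 0.9251) / (0.347 − 0.131) = ln(2.450) / 0.2160 = 0.8962/0.2160 = 4.149 d.
L(t_c) = L₀ e^(−k_1 t_c) = 36.3 × 0.5807 = 21.08 mg/L, and at the critical point k_r D_c = k_1 L, so D_c = (0.131/0.347) × 21.08 = 7.958 mg/L.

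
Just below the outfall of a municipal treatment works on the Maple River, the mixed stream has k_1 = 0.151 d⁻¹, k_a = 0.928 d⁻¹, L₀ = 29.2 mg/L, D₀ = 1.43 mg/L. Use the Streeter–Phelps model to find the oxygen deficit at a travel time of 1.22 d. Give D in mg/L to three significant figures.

D ≈ 3.35 mg/L

k_1 L₀/(k_a−k_1) = 0.151×29.2/(0.928−0.151) = 4.409/0.7770 = 5.675 mg/L.
e^(−k_1 t) = e^(−0.151×1.220) = 0.8318; e^(−k_a t) = e^(−0.928×1.220) = 0.3223.
D = 5.675 × (0.8318 − 0.3223) + 1.43 × 0.3223 = 2.891 + 0.4609 = 3.352 mg/L.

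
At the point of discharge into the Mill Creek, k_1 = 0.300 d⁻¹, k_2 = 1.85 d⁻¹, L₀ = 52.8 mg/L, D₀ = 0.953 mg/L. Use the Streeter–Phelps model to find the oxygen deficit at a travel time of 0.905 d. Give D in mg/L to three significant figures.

D ≈ 6.05 mg/L

k_1 L₀/(k_2−k_1) = 0.300×52.8/(1.85−0.300) = 15.84/1.550 = 10.22 mg/L.
e^(−k_1 t) = e^(−0.300×0.9050) = 0.7622; e^(−k_2 t) = e^(−1.85×0.9050) = 0.1874.
D = 10.22 × (0.7622 − 0.1874) + 0.953 × 0.1874 = 5.874 + 0.1786 = 6.053 mg/L.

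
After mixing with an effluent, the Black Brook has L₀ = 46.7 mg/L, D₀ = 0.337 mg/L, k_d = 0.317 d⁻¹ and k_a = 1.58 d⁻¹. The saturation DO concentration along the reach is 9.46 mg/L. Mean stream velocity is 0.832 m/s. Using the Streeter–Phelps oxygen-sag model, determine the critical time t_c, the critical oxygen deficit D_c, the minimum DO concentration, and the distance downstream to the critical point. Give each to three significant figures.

t_c ≈ 1.25 d; D_c ≈ 6.31 mg/L; min DO ≈ 3.15 mg/L; x_c ≈ 89.8 km

t_c = [1/(k_a−k_d)] ln[(k_a/k_d)(1 − D₀(k_a−k_d)/(k_d L₀))]
= [1/(1.58−0.317)] ln[(1.58/0.317)(1 − 0.337×1.263/(0.317×46.7))]
= (1/1.263) ln[4.984 × 0.9712] = 0.7918 × ln(4.841) = 0.7918 × 1.577 = 1.249 d.
D_c = (k_d/k_a) L₀ e^(−k_d t_c) = (0.317/1.58) × 46.7 × e^(−0.317×1.249) = 0.2006 × 46.7 × 0.6731 = 6.307 mg/L.
Minimum DO = C_s − D_c = 9.46 − 6.307 = 3.153 mg/L.
x_c = v t_c = 0.832 m/s × 1.249 d × 86400 s/d = 89760 m ≈ 89.8 km.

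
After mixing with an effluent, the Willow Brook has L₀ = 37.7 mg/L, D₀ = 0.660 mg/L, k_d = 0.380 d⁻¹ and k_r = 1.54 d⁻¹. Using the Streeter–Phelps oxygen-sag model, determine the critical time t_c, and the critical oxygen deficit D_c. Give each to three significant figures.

t_c = [1/(k_r−k_d)] ln[(k_r/k_d)(1 − D₀(k_r−k_d)/(k_d L₀))]
= [1/(1.54−0.380)] ln[(1.54/0.380)(1 − 0.660×1.160/(0.380×37.7))]
= (1/1.160) ln[4.053 × 0.9466] = 0.8621 × ln(3.836) = 0.8621 × 1.344 = 1.159 d.
L(t_c) = L₀ e^(−k_d t_c) = 37.7 × 0.6438 = 24.27 mg/L, and at the critical point k_r D_c = k_d L, so D_c = (0.380/1.54) × 24.27 = 5.989 mg/L.

t_c ≈ 1.16 d; D_c ≈ 5.99 mg/L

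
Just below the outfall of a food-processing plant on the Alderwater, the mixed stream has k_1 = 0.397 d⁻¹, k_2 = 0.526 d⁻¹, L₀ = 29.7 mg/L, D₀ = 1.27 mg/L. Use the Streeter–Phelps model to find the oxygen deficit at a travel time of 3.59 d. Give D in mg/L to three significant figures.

k_1 L₀/(k_2−k_1) = 0.397×29.7/(0.526−0.397) = 11.79/0.1290 = 91.40 mg/L.
e^(−k_1 t) = e^(−0.397×3.590) = 0.2405; e^(−k_2 t) = e^(−0.526×3.590) = 0.1513.
D = 91.40 × (0.2405 − 0.1513) + 1.27 × 0.1513 = 8.147 + 0.1922 = 8.339 mg/L.

D ≈ 8.34 mg/L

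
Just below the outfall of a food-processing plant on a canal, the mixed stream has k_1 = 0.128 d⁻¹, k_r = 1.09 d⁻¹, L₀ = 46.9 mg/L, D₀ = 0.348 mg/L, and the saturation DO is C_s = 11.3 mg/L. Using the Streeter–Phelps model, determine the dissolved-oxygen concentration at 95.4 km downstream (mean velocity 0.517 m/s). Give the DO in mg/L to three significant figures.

DO ≈ 7.13 mg/L

Travel time t = x/v = 95.4 km / (0.517 m/s) = 95400 m / 0.517 m/s = 184500 s = 2.136 d.
k_1 L₀/(k_r−k_1) = 0.128×46.9/(1.09−0.128) = 6.003/0.9620 = 6.240 mg/L.
e^(−k_1 t) = e^(−0.128×2.136) = 0.7608; e^(−k_r t) = e^(−1.09×2.136) = 0.09750.
D = 6.240 × (0.7608 − 0.09750) + 0.348 × 0.09750 = 4.139 + 0.03393 = 4.173 mg/L.
DO = C_s − D = 11.3 − 4.173 = 7.127 mg/L.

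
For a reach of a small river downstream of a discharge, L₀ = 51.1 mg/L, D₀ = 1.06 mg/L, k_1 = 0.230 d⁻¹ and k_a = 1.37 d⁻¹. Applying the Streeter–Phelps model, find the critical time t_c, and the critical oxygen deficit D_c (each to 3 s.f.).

At the critical point dD/dt = 0, so k_1 L₀ e^(−k_1 t) = k_a D. Substituting D(t) from the Streeter–Phelps equation and solving for t gives
t_c = ln[(k_a/k_1)(1 − D₀(k_a−k_1)/(k_1 L₀))] / (k_a−k_1).
Here k_a−k_1 = 1.140 d⁻¹ and 1 − D₀(k_a−k_1)/(k_1 L₀) = 1 − 1.06×1.140/(0.230×51.1) = 0.8972, so
t_c = ln(5.957 × 0.8972) / 1.140 = 1.676 / 1.140 = 1.470 d.
L(t_c) = L₀ e^(−k_1 t_c) = 51.1 × 0.7131 = 36.44 mg/L, and at the critical point k_a D_c = k_1 L, so D_c = (0.230/1.37) × 36.44 = 6.118 mg/L.

t_c ≈ 1.47 d; D_c ≈ 6.12 mg/L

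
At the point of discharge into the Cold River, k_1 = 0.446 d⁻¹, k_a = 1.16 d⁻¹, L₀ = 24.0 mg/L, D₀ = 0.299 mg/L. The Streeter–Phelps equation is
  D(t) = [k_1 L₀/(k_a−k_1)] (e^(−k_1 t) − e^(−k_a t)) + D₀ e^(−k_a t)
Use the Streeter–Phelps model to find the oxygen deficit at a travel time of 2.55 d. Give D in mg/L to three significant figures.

k_1 L₀/(k_a−k_1) = 0.446×24.0/(1.16−0.446) = 10.70/0.7140 = 14.99 mg/L.
e^(−k_1 t) = e^(−0.446×2.550) = 0.3207; e^(−k_a t) = e^(−1.16×2.550) = 0.05192.
D = 14.99 × (0.3207 − 0.05192) + 0.299 × 0.05192 = 4.029 + 0.01552 = 4.045 mg/L.

D ≈ 4.04 mg/L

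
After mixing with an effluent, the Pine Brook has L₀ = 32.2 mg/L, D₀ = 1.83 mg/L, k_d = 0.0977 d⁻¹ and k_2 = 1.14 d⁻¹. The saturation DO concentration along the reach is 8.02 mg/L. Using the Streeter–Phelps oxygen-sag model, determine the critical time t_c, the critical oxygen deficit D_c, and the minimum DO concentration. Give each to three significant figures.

With k_2/k_d = 11.67 and 1 − D₀(k_2−k_d)/(k_d L₀) = 0.3937,
t_c = ln(11.67 × 0.3937) / (1.14 − 0.0977) = ln(4.594) / 1.042 = 1.525/1.042 = 1.463 d.
D_c = (k_d/k_2) L₀ e^(−k_d t_c) = (0.0977/1.14) × 32.2 × e^(−0.0977×1.463) = 0.08570 × 32.2 × 0.8668 = 2.392 mg/L.
Minimum DO = C_s − D_c = 8.02 − 2.392 = 5.628 mg/L.

t_c ≈ 1.46 d; D_c ≈ 2.39 mg/L; min DO ≈ 5.63 mg/L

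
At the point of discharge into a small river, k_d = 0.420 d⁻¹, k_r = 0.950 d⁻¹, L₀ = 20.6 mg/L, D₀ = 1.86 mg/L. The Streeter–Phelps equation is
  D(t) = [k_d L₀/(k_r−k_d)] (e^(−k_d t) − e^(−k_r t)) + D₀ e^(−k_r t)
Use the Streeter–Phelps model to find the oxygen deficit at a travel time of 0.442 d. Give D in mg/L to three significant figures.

D ≈ 4.05 mg/L

k_d L₀/(k_r−k_d) = 0.420×20.6/(0.950−0.420) = 8.652/0.5300 = 16.32 mg/L.
e^(−k_d t) = e^(−0.420×0.4420) = 0.8306; e^(−k_r t) = e^(−0.950×0.4420) = 0.6571.
D = 16.32 × (0.8306 − 0.6571) + 1.86 × 0.6571 = 2.832 + 1.222 = 4.054 mg/L.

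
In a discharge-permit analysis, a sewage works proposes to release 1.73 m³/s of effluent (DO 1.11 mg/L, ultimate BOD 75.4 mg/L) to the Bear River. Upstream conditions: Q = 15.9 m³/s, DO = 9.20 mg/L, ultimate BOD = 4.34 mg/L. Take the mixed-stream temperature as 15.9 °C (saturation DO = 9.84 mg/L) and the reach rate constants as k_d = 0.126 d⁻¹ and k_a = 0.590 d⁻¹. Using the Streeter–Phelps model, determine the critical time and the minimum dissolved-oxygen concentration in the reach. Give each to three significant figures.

Mixed DO = (15.9×9.20 + 1.73×1.11)/(15.9+1.73) = 148.2/17.63 = 8.406 mg/L.
Mixed L₀ = (15.9×4.34 + 1.73×75.4)/(17.63) = 199.4/17.63 = 11.31 mg/L.
Initial deficit D₀ = C_s − DO₀ = 9.84 − 8.406 = 1.434 mg/L.
t_c = (1/0.4640) ln[(0.590/0.126)(1 − 1.434×0.4640/(0.126×11.31))] = 2.155 × ln(2.497) = 1.972 d.
D_c = (0.126/0.590) × 11.31 × e^(−0.126×1.972) = 0.2136 × 11.31 × 0.7800 = 1.884 mg/L.
Minimum DO = 9.84 − 1.884 = 7.956 mg/L.

t_c ≈ 1.97 d; minimum DO ≈ 7.96 mg/L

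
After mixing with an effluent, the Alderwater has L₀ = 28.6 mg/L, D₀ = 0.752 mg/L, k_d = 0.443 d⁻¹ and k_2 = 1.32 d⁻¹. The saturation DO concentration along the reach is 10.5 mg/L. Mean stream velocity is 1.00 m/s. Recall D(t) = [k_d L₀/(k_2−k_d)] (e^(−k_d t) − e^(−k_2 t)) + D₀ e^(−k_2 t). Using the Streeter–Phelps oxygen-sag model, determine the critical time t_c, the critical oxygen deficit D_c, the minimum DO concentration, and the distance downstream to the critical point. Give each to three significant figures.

At the critical point dD/dt = 0, so k_d L₀ e^(−k_d t) = k_2 D. Substituting D(t) from the Streeter–Phelps equation and solving for t gives
t_c = ln[(k_2/k_d)(1 − D₀(k_2−k_d)/(k_d L₀))] / (k_2−k_d).
Here k_2−k_d = 0.8770 d⁻¹ and 1 − D₀(k_2−k_d)/(k_d L₀) = 1 − 0.752×0.8770/(0.443×28.6) = 0.9479, so
t_c = ln(2.980 × 0.9479) / 0.8770 = 1.038 / 0.8770 = 1.184 d.
D_c = (k_d/k_2) L₀ e^(−k_d t_c) = (0.443/1.32) × 28.6 × e^(−0.443×1.184) = 0.3356 × 28.6 × 0.5918 = 5.681 mg/L.
Minimum DO = C_s − D_c = 10.5 − 5.681 = 4.819 mg/L.
x_c = v t_c = 1.00 m/s × 1.184 d × 86400 s/d = 102300 m ≈ 102 km.

t_c ≈ 1.18 d; D_c ≈ 5.68 mg/L; min DO ≈ 4.82 mg/L; x_c ≈ 102 km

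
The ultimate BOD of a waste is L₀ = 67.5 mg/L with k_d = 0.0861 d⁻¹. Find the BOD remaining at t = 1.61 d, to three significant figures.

L_t = L₀ e^(−k_d t) = 67.5 × e^(−0.0861×1.61) = 67.5 × 0.8706 = 58.76 mg/L.

L ≈ 58.8 mg/L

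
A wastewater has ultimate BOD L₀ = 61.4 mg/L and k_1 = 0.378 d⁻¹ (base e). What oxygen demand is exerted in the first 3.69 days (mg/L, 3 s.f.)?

y_t = L₀(1 − e^(−k_1 t)) = 61.4 × (1 − e^(−0.378×3.69))
= 61.4 × (1 − 0.2479) = 61.4 × 0.7521 = 46.18 mg/L.

y ≈ 46.2 mg/L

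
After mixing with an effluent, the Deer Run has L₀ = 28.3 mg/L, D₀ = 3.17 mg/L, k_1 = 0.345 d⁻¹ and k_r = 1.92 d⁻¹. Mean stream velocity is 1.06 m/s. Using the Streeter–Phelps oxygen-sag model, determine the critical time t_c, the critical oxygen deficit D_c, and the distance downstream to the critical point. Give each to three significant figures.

At the critical point dD/dt = 0, so k_1 L₀ e^(−k_1 t) = k_r D. Substituting D(t) from the Streeter–Phelps equation and solving for t gives
t_c = ln[(k_r/k_1)(1 − D₀(k_r−k_1)/(k_1 L₀))] / (k_r−k_1).
Here k_r−k_1 = 1.575 d⁻¹ and 1 − D₀(k_r−k_1)/(k_1 L₀) = 1 − 3.17×1.575/(0.345×28.3) = 0.4886, so
t_c = ln(5.565 × 0.4886) / 1.575 = 1.000 / 1.575 = 0.6352 d.
D_c = (k_1/k_r) L₀ e^(−k_1 t_c) = (0.345/1.92) × 28.3 × e^(−0.345×0.6352) = 0.1797 × 28.3 × 0.8032 = 4.084 mg/L.
x_c = v t_c = 1.06 m/s × 0.6352 d × 86400 s/d = 58170 m ≈ 58.2 km.

t_c ≈ 0.635 d; D_c ≈ 4.08 mg/L; x_c ≈ 58.2 km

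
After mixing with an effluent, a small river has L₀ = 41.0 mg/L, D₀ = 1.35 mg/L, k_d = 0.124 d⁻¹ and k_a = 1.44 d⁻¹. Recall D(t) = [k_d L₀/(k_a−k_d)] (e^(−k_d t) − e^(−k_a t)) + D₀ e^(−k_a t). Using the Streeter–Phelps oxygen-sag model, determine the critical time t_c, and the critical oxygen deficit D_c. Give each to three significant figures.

t_c ≈ 1.54 d; D_c ≈ 2.92 mg/L

With k_a/k_d = 11.61 and 1 − D₀(k_a−k_d)/(k_d L₀) = 0.6506,
t_c = ln(11.61 × 0.6506) / (1.44 − 0.124) = ln(7.555) / 1.316 = 2.022/1.316 = 1.537 d.
D_c = (k_d/k_a) L₀ e^(−k_d t_c) = (0.124/1.44) × 41.0 × e^(−0.124×1.537) = 0.08611 × 41.0 × 0.8265 = 2.918 mg/L.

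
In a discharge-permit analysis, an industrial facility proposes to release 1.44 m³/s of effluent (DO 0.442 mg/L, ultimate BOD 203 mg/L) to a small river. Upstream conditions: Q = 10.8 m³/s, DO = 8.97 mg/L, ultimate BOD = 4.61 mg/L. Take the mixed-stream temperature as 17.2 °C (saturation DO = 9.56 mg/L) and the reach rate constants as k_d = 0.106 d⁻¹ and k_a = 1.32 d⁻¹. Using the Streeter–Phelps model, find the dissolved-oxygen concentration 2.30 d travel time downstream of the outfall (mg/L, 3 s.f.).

Mixed DO = (10.8×8.97 + 1.44×0.442)/(10.8+1.44) = 97.51/12.24 = 7.967 mg/L.
Mixed L₀ = (10.8×4.61 + 1.44×203)/(12.24) = 342.1/12.24 = 27.95 mg/L.
Initial deficit D₀ = C_s − DO₀ = 9.56 − 7.967 = 1.593 mg/L.
D(2.30) = [0.106×27.95/(1.32−0.106)](e^(−0.106×2.30) − e^(−1.32×2.30)) + 1.593 e^(−1.32×2.30)
= 2.440 × (0.7836 − 0.04803) + 1.593 × 0.04803 = 1.872 mg/L.
DO = 9.56 − 1.872 = 7.688 mg/L.

DO ≈ 7.69 mg/L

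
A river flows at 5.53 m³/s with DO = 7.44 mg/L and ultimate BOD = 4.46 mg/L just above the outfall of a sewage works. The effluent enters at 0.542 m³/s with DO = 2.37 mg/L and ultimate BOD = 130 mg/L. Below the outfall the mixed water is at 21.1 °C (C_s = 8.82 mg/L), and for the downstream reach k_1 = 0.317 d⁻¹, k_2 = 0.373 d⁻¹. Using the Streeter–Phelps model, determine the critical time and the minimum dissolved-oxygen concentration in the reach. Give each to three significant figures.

Mixed DO = (5.53×7.44 + 0.542×2.37)/(5.53+0.542) = 42.43/6.072 = 6.987 mg/L.
Mixed L₀ = (5.53×4.46 + 0.542×130)/(6.072) = 95.12/6.072 = 15.67 mg/L.
Initial deficit D₀ = C_s − DO₀ = 8.82 − 6.987 = 1.833 mg/L.
t_c = (1/0.05600) ln[(0.373/0.317)(1 − 1.833×0.05600/(0.317×15.67))] = 17.86 × ln(1.152) = 2.532 d.
D_c = (0.317/0.373) × 15.67 × e^(−0.317×2.532) = 0.8499 × 15.67 × 0.4481 = 5.966 mg/L.
Minimum DO = 8.82 − 5.966 = 2.854 mg/L.

t_c ≈ 2.53 d; minimum DO ≈ 2.85 mg/L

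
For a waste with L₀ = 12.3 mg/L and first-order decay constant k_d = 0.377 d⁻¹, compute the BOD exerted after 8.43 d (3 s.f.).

y_t = L₀(1 − e^(−k_d t)) = 12.3 × (1 − e^(−0.377×8.43))
= 12.3 × (1 − 0.04166) = 12.3 × 0.9583 = 11.79 mg/L.

y ≈ 11.8 mg/L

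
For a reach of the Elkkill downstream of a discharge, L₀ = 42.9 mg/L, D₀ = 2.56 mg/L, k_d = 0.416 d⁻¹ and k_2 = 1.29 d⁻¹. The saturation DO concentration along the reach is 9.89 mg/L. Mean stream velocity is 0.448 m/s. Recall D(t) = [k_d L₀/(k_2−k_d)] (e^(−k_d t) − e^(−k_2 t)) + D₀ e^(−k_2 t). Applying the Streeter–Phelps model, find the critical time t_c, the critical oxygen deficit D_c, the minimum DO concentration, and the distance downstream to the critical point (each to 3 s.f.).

t_c = [1/(k_2−k_d)] ln[(k_2/k_d)(1 − D₀(k_2−k_d)/(k_d L₀))]
= [1/(1.29−0.416)] ln[(1.29/0.416)(1 − 2.56×0.8740/(0.416×42.9))]
= (1/0.8740) ln[3.101 × 0.8746] = 1.144 × ln(2.712) = 1.144 × 0.9978 = 1.142 d.
D_c = (k_d/k_2) L₀ e^(−k_d t_c) = (0.416/1.29) × 42.9 × e^(−0.416×1.142) = 0.3225 × 42.9 × 0.6219 = 8.604 mg/L.
Minimum DO = C_s − D_c = 9.89 − 8.604 = 1.286 mg/L.
x_c = v t_c = 0.448 m/s × 1.142 d × 86400 s/d = 44190 m ≈ 44.2 km.

t_c ≈ 1.14 d; D_c ≈ 8.60 mg/L; min DO ≈ 1.29 mg/L; x_c ≈ 44.2 km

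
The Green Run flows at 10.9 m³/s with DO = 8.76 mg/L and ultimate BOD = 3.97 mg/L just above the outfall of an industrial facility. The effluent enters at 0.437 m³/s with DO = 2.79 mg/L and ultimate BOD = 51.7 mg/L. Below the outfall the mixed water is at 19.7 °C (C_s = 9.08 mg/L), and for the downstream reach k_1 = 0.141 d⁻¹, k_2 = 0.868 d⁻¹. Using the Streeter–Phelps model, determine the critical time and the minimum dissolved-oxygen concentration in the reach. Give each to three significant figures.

t_c ≈ 1.58 d; minimum DO ≈ 8.32 mg/L

Mixed DO = (10.9×8.76 + 0.437×2.79)/(10.9+0.437) = 96.70/11.34 = 8.530 mg/L.
Mixed L₀ = (10.9×3.97 + 0.437×51.7)/(11.34) = 65.87/11.34 = 5.810 mg/L.
Initial deficit D₀ = C_s − DO₀ = 9.08 − 8.530 = 0.5501 mg/L.
t_c = (1/0.7270) ln[(0.868/0.141)(1 − 0.5501×0.7270/(0.141×5.810))] = 1.376 × ln(3.151) = 1.579 d.
D_c = (0.141/0.868) × 5.810 × e^(−0.141×1.579) = 0.1624 × 5.810 × 0.8005 = 0.7554 mg/L.
Minimum DO = 9.08 − 0.7554 = 8.325 mg/L.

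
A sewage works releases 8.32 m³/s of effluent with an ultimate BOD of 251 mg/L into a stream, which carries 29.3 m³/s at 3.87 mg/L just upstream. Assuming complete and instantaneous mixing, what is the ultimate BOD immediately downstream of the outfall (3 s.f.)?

Flow-weighted mixing: C = (Q_r C_r + Q_w C_w)/(Q_r + Q_w)
= (29.3×3.87 + 8.32×251)/(29.3 + 8.32) = 2202/37.62 = 58.53 mg/L.

58.5 mg/L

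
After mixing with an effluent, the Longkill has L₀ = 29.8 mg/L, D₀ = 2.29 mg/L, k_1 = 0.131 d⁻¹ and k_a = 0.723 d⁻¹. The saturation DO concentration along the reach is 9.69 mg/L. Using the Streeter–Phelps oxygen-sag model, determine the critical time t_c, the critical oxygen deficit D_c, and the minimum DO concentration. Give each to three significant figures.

t_c ≈ 2.16 d; D_c ≈ 4.07 mg/L; min DO ≈ 5.62 mg/L

With k_a/k_1 = 5.519 and 1 − D₀(k_a−k_1)/(k_1 L₀) = 0.6527,
t_c = ln(5.519 × 0.6527) / (0.723 − 0.131) = ln(3.602) / 0.5920 = 1.282/0.5920 = 2.165 d.
D_c = (k_1/k_a) L₀ e^(−k_1 t_c) = (0.131/0.723) × 29.8 × e^(−0.131×2.165) = 0.1812 × 29.8 × 0.7531 = 4.066 mg/L.
Minimum DO = C_s − D_c = 9.69 − 4.066 = 5.624 mg/L.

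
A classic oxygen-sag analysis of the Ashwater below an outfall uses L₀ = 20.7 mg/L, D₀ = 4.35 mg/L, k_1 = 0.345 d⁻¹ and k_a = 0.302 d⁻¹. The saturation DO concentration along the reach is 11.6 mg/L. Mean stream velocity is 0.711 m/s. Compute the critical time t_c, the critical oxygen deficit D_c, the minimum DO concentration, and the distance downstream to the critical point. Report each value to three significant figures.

t_c ≈ 2.49 d; D_c ≈ 10.0 mg/L; min DO ≈ 1.60 mg/L; x_c ≈ 153 km

At the critical point dD/dt = 0, so k_1 L₀ e^(−k_1 t) = k_a D. Substituting D(t) from the Streeter–Phelps equation and solving for t gives
t_c = ln[(k_a/k_1)(1 − D₀(k_a−k_1)/(k_1 L₀))] / (k_a−k_1).
Here k_a−k_1 = -0.04300 d⁻¹ and 1 − D₀(k_a−k_1)/(k_1 L₀) = 1 − 4.35×-0.04300/(0.345×20.7) = 1.026, so
t_c = ln(0.8754 × 1.026) / -0.04300 = -0.1073 / -0.04300 = 2.494 d.
D_c = (k_1/k_a) L₀ e^(−k_1 t_c) = (0.345/0.302) × 20.7 × e^(−0.345×2.494) = 1.142 × 20.7 × 0.4229 = 10.00 mg/L.
Minimum DO = C_s − D_c = 11.6 − 10.00 = 1.599 mg/L.
x_c = v t_c = 0.711 m/s × 2.494 d × 86400 s/d = 153200 m ≈ 153 km.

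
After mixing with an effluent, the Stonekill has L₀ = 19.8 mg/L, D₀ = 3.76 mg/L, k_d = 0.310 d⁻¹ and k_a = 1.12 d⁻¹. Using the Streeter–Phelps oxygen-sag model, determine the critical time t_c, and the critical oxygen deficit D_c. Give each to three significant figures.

With k_a/k_d = 3.613 and 1 − D₀(k_a−k_d)/(k_d L₀) = 0.5038,
t_c = ln(3.613 × 0.5038) / (1.12 − 0.310) = ln(1.820) / 0.8100 = 0.5990/0.8100 = 0.7395 d.
D_c = (k_d/k_a) L₀ e^(−k_d t_c) = (0.310/1.12) × 19.8 × e^(−0.310×0.7395) = 0.2768 × 19.8 × 0.7951 = 4.358 mg/L.

t_c ≈ 0.739 d; D_c ≈ 4.36 mg/L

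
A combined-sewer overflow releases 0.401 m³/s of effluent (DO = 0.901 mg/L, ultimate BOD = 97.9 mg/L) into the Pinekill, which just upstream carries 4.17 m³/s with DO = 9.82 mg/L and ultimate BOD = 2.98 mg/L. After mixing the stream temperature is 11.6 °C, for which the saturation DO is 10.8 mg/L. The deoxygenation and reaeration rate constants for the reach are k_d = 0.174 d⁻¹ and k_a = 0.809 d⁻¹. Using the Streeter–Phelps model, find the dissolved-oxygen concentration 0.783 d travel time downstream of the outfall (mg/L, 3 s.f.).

Mixed DO = (4.17×9.82 + 0.401×0.901)/(4.17+0.401) = 41.31/4.571 = 9.038 mg/L.
Mixed L₀ = (4.17×2.98 + 0.401×97.9)/(4.571) = 51.68/4.571 = 11.31 mg/L.
Initial deficit D₀ = C_s − DO₀ = 10.8 − 9.038 = 1.762 mg/L.
D(0.783) = [0.174×11.31/(0.809−0.174)](e^(−0.174×0.783) − e^(−0.809×0.783)) + 1.762 e^(−0.809×0.783)
= 3.098 × (0.8726 − 0.5308) + 1.762 × 0.5308 = 1.995 mg/L.
DO = 10.8 − 1.995 = 8.805 mg/L.

DO ≈ 8.81 mg/L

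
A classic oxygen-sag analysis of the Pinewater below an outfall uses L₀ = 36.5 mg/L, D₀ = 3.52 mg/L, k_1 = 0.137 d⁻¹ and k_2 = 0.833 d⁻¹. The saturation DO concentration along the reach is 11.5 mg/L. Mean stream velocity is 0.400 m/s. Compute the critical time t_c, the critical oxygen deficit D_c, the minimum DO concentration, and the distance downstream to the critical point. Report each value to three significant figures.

At the critical point dD/dt = 0, so k_1 L₀ e^(−k_1 t) = k_2 D. Substituting D(t) from the Streeter–Phelps equation and solving for t gives
t_c = ln[(k_2/k_1)(1 − D₀(k_2−k_1)/(k_1 L₀))] / (k_2−k_1).
Here k_2−k_1 = 0.6960 d⁻¹ and 1 − D₀(k_2−k_1)/(k_1 L₀) = 1 − 3.52×0.6960/(0.137×36.5) = 0.5101, so
t_c = ln(6.080 × 0.5101) / 0.6960 = 1.132 / 0.6960 = 1.626 d.
L(t_c) = L₀ e^(−k_1 t_c) = 36.5 × 0.8003 = 29.21 mg/L, and at the critical point k_2 D_c = k_1 L, so D_c = (0.137/0.833) × 29.21 = 4.804 mg/L.
Minimum DO = C_s − D_c = 11.5 − 4.804 = 6.696 mg/L.
x_c = v t_c = 0.400 m/s × 1.626 d × 86400 s/d = 56200 m ≈ 56.2 km.

t_c ≈ 1.63 d; D_c ≈ 4.80 mg/L; min DO ≈ 6.70 mg/L; x_c ≈ 56.2 km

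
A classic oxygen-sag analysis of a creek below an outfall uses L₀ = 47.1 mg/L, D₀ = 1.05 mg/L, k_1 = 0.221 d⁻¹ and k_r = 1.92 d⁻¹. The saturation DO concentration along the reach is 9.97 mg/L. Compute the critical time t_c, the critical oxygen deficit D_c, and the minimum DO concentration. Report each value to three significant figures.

t_c ≈ 1.16 d; D_c ≈ 4.19 mg/L; min DO ≈ 5.78 mg/L

With k_r/k_1 = 8.688 and 1 − D₀(k_r−k_1)/(k_1 L₀) = 0.8286,
t_c = ln(8.688 × 0.8286) / (1.92 − 0.221) = ln(7.199) / 1.699 = 1.974/1.699 = 1.162 d.
D_c = (k_1/k_r) L₀ e^(−k_1 t_c) = (0.221/1.92) × 47.1 × e^(−0.221×1.162) = 0.1151 × 47.1 × 0.7736 = 4.194 mg/L.
Minimum DO = C_s − D_c = 9.97 − 4.194 = 5.776 mg/L.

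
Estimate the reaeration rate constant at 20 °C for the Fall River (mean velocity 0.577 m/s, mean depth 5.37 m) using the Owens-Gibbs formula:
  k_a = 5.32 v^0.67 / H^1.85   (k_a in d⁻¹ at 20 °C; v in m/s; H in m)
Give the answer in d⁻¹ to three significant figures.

k_a = 5.32 × 0.577^0.67 / 5.37^1.85 = 5.32 × 0.6918 / 22.41 = 0.1642 d⁻¹.

k_a ≈ 0.164 d⁻¹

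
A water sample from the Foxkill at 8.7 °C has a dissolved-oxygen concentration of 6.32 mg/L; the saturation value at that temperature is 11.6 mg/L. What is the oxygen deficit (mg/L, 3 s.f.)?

D ≈ 5.28 mg/L

D = C_s − C = 11.6 − 6.32 = 5.28 mg/L.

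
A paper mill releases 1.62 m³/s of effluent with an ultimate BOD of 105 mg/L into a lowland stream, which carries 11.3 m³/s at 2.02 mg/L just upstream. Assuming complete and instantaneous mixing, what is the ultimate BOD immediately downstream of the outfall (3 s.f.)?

14.9 mg/L

Flow-weighted mixing: C = (Q_r C_r + Q_w C_w)/(Q_r + Q_w)
= (11.3×2.02 + 1.62×105)/(11.3 + 1.62) = 192.9/12.92 = 14.93 mg/L.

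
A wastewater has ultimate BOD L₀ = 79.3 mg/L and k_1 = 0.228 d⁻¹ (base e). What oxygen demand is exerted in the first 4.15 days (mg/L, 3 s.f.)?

y ≈ 48.5 mg/L

y_t = L₀(1 − e^(−k_1 t)) = 79.3 × (1 − e^(−0.228×4.15))
= 79.3 × (1 − 0.3882) = 79.3 × 0.6118 = 48.51 mg/L.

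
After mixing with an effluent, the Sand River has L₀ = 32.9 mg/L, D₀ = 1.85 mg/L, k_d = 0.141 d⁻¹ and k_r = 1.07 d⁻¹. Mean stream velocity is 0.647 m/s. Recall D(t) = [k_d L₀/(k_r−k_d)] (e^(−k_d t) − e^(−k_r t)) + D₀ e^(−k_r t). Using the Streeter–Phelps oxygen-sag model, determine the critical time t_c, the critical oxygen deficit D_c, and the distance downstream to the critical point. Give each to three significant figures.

With k_r/k_d = 7.589 and 1 − D₀(k_r−k_d)/(k_d L₀) = 0.6295,
t_c = ln(7.589 × 0.6295) / (1.07 − 0.141) = ln(4.777) / 0.9290 = 1.564/0.9290 = 1.683 d.
D_c = (k_d/k_r) L₀ e^(−k_d t_c) = (0.141/1.07) × 32.9 × e^(−0.141×1.683) = 0.1318 × 32.9 × 0.7887 = 3.419 mg/L.
x_c = v t_c = 0.647 m/s × 1.683 d × 86400 s/d = 94100 m ≈ 94.1 km.

t_c ≈ 1.68 d; D_c ≈ 3.42 mg/L; x_c ≈ 94.1 km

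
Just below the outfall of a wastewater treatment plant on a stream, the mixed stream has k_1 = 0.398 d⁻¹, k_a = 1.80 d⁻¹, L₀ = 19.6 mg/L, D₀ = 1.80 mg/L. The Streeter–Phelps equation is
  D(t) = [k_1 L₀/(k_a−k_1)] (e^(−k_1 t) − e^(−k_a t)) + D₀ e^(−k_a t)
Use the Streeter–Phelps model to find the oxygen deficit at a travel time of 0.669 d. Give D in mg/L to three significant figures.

k_1 L₀/(k_a−k_1) = 0.398×19.6/(1.80−0.398) = 7.801/1.402 = 5.564 mg/L.
e^(−k_1 t) = e^(−0.398×0.6690) = 0.7662; e^(−k_a t) = e^(−1.80×0.6690) = 0.2999.
D = 5.564 × (0.7662 − 0.2999) + 1.80 × 0.2999 = 2.595 + 0.5399 = 3.134 mg/L.

D ≈ 3.13 mg/L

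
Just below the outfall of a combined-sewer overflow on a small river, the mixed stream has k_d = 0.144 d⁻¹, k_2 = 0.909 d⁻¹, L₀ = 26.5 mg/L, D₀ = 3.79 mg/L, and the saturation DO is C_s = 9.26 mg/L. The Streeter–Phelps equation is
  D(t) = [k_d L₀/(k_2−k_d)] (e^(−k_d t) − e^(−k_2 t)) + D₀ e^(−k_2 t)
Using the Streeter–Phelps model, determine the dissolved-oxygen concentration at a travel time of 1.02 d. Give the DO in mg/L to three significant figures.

k_d L₀/(k_2−k_d) = 0.144×26.5/(0.909−0.144) = 3.816/0.7650 = 4.988 mg/L.
e^(−k_d t) = e^(−0.144×1.020) = 0.8634; e^(−k_2 t) = e^(−0.909×1.020) = 0.3957.
D = 4.988 × (0.8634 − 0.3957) + 3.79 × 0.3957 = 2.333 + 1.500 = 3.833 mg/L.
DO = C_s − D = 9.26 − 3.833 = 5.427 mg/L.

DO ≈ 5.43 mg/L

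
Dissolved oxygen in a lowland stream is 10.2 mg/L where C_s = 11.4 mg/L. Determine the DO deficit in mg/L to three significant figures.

D ≈ 1.20 mg/L

D = C_s − C = 11.4 − 10.2 = 1.20 mg/L.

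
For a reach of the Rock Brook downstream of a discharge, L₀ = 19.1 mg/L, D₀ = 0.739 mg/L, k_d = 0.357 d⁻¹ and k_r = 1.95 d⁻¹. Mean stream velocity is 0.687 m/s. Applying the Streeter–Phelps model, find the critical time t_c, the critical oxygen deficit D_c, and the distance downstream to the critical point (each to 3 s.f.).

At the critical point dD/dt = 0, so k_d L₀ e^(−k_d t) = k_r D. Substituting D(t) from the Streeter–Phelps equation and solving for t gives
t_c = ln[(k_r/k_d)(1 − D₀(k_r−k_d)/(k_d L₀))] / (k_r−k_d).
Here k_r−k_d = 1.593 d⁻¹ and 1 − D₀(k_r−k_d)/(k_d L₀) = 1 − 0.739×1.593/(0.357×19.1) = 0.8274, so
t_c = ln(5.462 × 0.8274) / 1.593 = 1.508 / 1.593 = 0.9468 d.
L(t_c) = L₀ e^(−k_d t_c) = 19.1 × 0.7132 = 13.62 mg/L, and at the critical point k_r D_c = k_d L, so D_c = (0.357/1.95) × 13.62 = 2.494 mg/L.
x_c = v t_c = 0.687 m/s × 0.9468 d × 86400 s/d = 56200 m ≈ 56.2 km.

t_c ≈ 0.947 d; D_c ≈ 2.49 mg/L; x_c ≈ 56.2 km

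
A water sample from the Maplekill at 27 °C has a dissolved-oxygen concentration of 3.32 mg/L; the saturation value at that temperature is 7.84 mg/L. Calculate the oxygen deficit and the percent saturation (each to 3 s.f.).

D = C_s − C = 7.84 − 3.32 = 4.52 mg/L.
% saturation = 3.32/7.84 × 100 = 42.3 %.

D ≈ 4.52 mg/L; 42.3 % saturation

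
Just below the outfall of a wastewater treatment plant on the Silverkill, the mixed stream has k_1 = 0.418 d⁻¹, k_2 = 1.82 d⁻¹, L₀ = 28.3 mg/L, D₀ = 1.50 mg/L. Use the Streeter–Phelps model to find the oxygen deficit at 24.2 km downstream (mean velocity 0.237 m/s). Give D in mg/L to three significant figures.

D ≈ 4.34 mg/L

Travel time t = x/v = 24.2 km / (0.237 m/s) = 24200 m / 0.237 m/s = 102100 s = 1.182 d.
k_1 L₀/(k_2−k_1) = 0.418×28.3/(1.82−0.418) = 11.83/1.402 = 8.438 mg/L.
e^(−k_1 t) = e^(−0.418×1.182) = 0.6102; e^(−k_2 t) = e^(−1.82×1.182) = 0.1164.
D = 8.438 × (0.6102 − 0.1164) + 1.50 × 0.1164 = 4.166 + 0.1746 = 4.341 mg/L.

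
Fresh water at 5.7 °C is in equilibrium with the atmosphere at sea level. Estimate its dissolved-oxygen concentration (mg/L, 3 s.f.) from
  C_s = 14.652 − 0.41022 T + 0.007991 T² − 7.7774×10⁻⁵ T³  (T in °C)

C_s = 14.652 − 0.41022×5.7 + 0.007991×5.7² − 7.7774×10⁻⁵×5.7³ = 12.56 mg/L.

C_s ≈ 12.6 mg/L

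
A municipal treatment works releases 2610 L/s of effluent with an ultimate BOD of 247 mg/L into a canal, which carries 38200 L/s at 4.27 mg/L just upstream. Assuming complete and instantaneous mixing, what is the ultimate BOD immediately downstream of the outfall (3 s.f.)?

Flow-weighted mixing: C = (Q_r C_r + Q_w C_w)/(Q_r + Q_w)
= (38200×4.27 + 2610×247)/(38200 + 2610) = 807800/40810 = 19.79 mg/L.

19.8 mg/L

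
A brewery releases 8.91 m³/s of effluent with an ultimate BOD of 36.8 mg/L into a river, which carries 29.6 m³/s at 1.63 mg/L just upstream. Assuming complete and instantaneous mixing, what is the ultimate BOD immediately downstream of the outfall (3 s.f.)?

Flow-weighted mixing: C = (Q_r C_r + Q_w C_w)/(Q_r + Q_w)
= (29.6×1.63 + 8.91×36.8)/(29.6 + 8.91) = 376.1/38.51 = 9.767 mg/L.

9.77 mg/L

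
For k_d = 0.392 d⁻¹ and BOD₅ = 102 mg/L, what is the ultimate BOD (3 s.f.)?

BOD₅ = L₀(1 − e^(−5k_d)) ⇒ L₀ = BOD₅ / (1 − e^(−5×0.392))
= 102 / (1 − 0.1409) = 102 / 0.8591 = 118.7 mg/L.

L₀ ≈ 119 mg/L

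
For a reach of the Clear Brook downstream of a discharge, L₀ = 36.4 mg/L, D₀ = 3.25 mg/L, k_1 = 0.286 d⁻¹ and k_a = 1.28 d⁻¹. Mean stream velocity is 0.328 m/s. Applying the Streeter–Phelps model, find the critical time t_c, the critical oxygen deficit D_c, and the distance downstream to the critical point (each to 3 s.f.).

With k_a/k_1 = 4.476 and 1 − D₀(k_a−k_1)/(k_1 L₀) = 0.6897,
t_c = ln(4.476 × 0.6897) / (1.28 − 0.286) = ln(3.087) / 0.9940 = 1.127/0.9940 = 1.134 d.
D_c = (k_1/k_a) L₀ e^(−k_1 t_c) = (0.286/1.28) × 36.4 × e^(−0.286×1.134) = 0.2234 × 36.4 × 0.7230 = 5.881 mg/L.
x_c = v t_c = 0.328 m/s × 1.134 d × 86400 s/d = 32130 m ≈ 32.1 km.

t_c ≈ 1.13 d; D_c ≈ 5.88 mg/L; x_c ≈ 32.1 km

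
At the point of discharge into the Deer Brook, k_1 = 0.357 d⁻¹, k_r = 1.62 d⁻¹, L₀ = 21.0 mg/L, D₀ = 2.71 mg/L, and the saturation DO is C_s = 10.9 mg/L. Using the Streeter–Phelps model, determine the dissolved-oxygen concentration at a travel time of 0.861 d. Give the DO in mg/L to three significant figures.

DO ≈ 7.33 mg/L

k_1 L₀/(k_r−k_1) = 0.357×21.0/(1.62−0.357) = 7.497/1.263 = 5.936 mg/L.
e^(−k_1 t) = e^(−0.357×0.8610) = 0.7354; e^(−k_r t) = e^(−1.62×0.8610) = 0.2479.
D = 5.936 × (0.7354 − 0.2479) + 2.71 × 0.2479 = 2.894 + 0.6717 = 3.565 mg/L.
DO = C_s − D = 10.9 − 3.565 = 7.335 mg/L.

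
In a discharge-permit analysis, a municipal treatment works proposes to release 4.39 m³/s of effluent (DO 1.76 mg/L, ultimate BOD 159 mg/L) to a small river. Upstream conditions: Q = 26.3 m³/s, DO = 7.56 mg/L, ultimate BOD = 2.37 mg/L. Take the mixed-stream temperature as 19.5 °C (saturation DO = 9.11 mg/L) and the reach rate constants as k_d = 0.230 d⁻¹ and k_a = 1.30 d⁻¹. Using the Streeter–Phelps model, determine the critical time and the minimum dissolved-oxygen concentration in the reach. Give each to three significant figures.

t_c ≈ 1.07 d; minimum DO ≈ 5.68 mg/L

Mixed DO = (26.3×7.56 + 4.39×1.76)/(26.3+4.39) = 206.6/30.69 = 6.730 mg/L.
Mixed L₀ = (26.3×2.37 + 4.39×159)/(30.69) = 760.3/30.69 = 24.77 mg/L.
Initial deficit D₀ = C_s − DO₀ = 9.11 − 6.730 = 2.380 mg/L.
t_c = (1/1.070) ln[(1.30/0.230)(1 − 2.380×1.070/(0.230×24.77))] = 0.9346 × ln(3.127) = 1.065 d.
D_c = (0.230/1.30) × 24.77 × e^(−0.230×1.065) = 0.1769 × 24.77 × 0.7827 = 3.431 mg/L.
Minimum DO = 9.11 − 3.431 = 5.679 mg/L.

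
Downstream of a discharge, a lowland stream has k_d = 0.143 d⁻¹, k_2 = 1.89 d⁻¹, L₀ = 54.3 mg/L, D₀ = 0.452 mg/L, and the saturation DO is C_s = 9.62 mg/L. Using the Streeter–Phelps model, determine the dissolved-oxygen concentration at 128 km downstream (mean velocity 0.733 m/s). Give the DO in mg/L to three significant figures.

DO ≈ 6.38 mg/L

Travel time t = x/v = 128 km / (0.733 m/s) = 128000 m / 0.733 m/s = 174600 s = 2.021 d.
k_d L₀/(k_2−k_d) = 0.143×54.3/(1.89−0.143) = 7.765/1.747 = 4.445 mg/L.
e^(−k_d t) = e^(−0.143×2.021) = 0.7490; e^(−k_2 t) = e^(−1.89×2.021) = 0.02193.
D = 4.445 × (0.7490 − 0.02193) + 0.452 × 0.02193 = 3.232 + 0.009912 = 3.242 mg/L.
DO = C_s − D = 9.62 − 3.242 = 6.378 mg/L.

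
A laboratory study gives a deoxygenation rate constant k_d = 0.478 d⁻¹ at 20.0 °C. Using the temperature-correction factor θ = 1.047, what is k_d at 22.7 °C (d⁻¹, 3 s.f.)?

k_d(T₂) = k_d(T₁) · θ^(T₂−T₁) = 0.478 × 1.047^(22.7−20.0)
= 0.478 × 1.047^2.70 = 0.478 × 1.132 = 0.5411 d⁻¹.

k_d ≈ 0.541 d⁻¹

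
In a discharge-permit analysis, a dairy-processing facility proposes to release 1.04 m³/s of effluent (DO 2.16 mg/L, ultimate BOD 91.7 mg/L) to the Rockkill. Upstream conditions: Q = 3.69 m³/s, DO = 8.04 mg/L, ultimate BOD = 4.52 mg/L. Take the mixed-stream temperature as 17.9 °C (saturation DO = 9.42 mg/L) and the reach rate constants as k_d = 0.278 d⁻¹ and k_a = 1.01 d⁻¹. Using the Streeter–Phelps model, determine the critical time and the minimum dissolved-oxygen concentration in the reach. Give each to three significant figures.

t_c ≈ 1.28 d; minimum DO ≈ 4.85 mg/L

Mixed DO = (3.69×8.04 + 1.04×2.16)/(3.69+1.04) = 31.91/4.730 = 6.747 mg/L.
Mixed L₀ = (3.69×4.52 + 1.04×91.7)/(4.730) = 112.0/4.730 = 23.69 mg/L.
Initial deficit D₀ = C_s − DO₀ = 9.42 − 6.747 = 2.673 mg/L.
t_c = (1/0.7320) ln[(1.01/0.278)(1 − 2.673×0.7320/(0.278×23.69))] = 1.366 × ln(2.554) = 1.281 d.
D_c = (0.278/1.01) × 23.69 × e^(−0.278×1.281) = 0.2752 × 23.69 × 0.7004 = 4.567 mg/L.
Minimum DO = 9.42 − 4.567 = 4.853 mg/L.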